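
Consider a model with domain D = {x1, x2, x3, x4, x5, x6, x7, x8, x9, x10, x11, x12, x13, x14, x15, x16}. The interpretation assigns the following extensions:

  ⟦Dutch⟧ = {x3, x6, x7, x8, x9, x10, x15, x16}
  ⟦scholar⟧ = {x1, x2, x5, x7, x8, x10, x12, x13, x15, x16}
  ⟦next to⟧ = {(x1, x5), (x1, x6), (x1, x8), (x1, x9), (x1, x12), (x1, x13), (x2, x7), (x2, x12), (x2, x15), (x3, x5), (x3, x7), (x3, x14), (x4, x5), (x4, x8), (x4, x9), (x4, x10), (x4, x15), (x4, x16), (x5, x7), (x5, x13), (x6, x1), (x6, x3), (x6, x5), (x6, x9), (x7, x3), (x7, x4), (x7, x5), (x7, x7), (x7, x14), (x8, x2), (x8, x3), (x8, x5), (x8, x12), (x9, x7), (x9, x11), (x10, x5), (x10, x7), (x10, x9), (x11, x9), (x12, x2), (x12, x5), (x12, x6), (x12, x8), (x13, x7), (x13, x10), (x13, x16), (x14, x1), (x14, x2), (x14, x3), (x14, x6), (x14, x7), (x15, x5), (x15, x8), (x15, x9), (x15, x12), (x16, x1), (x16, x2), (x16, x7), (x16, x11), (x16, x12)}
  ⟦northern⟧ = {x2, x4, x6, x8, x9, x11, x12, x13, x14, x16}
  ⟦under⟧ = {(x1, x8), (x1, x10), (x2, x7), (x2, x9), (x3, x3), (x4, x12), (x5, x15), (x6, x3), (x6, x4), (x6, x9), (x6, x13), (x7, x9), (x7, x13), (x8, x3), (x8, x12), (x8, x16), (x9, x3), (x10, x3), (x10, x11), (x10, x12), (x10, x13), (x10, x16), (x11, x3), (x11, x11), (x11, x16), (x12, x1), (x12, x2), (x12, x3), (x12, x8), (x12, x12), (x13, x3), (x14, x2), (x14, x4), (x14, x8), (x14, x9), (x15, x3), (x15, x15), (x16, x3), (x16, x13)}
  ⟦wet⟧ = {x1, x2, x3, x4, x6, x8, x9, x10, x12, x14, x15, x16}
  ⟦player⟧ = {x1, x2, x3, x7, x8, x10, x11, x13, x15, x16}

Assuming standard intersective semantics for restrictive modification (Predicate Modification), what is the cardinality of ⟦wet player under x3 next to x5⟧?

⟦under x3⟧ = {x : ⟨x, x3⟩ ∈ ⟦under⟧} = {x3, x6, x8, x9, x10, x11, x12, x13, x15, x16}
⟦next to x5⟧ = {x : ⟨x, x5⟩ ∈ ⟦next to⟧} = {x1, x3, x4, x6, x7, x8, x10, x12, x15}
⟦player⟧ = {x1, x2, x3, x7, x8, x10, x11, x13, x15, x16}
… ∩ ⟦under x3⟧ = {x1, x2, x3, x7, x8, x10, x11, x13, x15, x16} ∩ {x3, x6, x8, x9, x10, x11, x12, x13, x15, x16} = {x3, x8, x10, x11, x13, x15, x16}
… ∩ ⟦next to x5⟧ = {x3, x8, x10, x11, x13, x15, x16} ∩ {x1, x3, x4, x6, x7, x8, x10, x12, x15} = {x3, x8, x10, x15}
… ∩ ⟦wet⟧ = {x3, x8, x10, x15} ∩ {x1, x2, x3, x4, x6, x8, x9, x10, x12, x14, x15, x16} = {x3, x8, x10, x15}
⟦wet player under x3 next to x5⟧ = {x3, x8, x10, x15}, so the cardinality is 4.

4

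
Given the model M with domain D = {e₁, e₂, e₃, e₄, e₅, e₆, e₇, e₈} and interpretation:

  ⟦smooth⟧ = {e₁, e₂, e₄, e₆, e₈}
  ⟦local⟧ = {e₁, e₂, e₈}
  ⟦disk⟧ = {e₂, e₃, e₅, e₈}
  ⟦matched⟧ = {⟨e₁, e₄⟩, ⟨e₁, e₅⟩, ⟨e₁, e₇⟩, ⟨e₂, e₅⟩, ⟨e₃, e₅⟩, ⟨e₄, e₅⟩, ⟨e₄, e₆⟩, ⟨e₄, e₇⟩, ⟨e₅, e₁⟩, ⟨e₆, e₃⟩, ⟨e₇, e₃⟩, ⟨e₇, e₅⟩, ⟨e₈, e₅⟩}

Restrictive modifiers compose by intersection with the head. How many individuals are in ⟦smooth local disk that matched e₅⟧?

⟦that matched e₅⟧ = {x : ⟨x, e₅⟩ ∈ ⟦matched⟧} = {e₁, e₂, e₃, e₄, e₇, e₈}
⟦disk⟧ = {e₂, e₃, e₅, e₈}
… ∩ ⟦that matched e₅⟧ = {e₂, e₃, e₅, e₈} ∩ {e₁, e₂, e₃, e₄, e₇, e₈} = {e₂, e₃, e₈}
… ∩ ⟦smooth⟧ = {e₂, e₃, e₈} ∩ {e₁, e₂, e₄, e₆, e₈} = {e₂, e₈}
… ∩ ⟦local⟧ = {e₂, e₈} ∩ {e₁, e₂, e₈} = {e₂, e₈}
⟦smooth local disk that matched e₅⟧ = {e₂, e₈}, so the cardinality is 2.

2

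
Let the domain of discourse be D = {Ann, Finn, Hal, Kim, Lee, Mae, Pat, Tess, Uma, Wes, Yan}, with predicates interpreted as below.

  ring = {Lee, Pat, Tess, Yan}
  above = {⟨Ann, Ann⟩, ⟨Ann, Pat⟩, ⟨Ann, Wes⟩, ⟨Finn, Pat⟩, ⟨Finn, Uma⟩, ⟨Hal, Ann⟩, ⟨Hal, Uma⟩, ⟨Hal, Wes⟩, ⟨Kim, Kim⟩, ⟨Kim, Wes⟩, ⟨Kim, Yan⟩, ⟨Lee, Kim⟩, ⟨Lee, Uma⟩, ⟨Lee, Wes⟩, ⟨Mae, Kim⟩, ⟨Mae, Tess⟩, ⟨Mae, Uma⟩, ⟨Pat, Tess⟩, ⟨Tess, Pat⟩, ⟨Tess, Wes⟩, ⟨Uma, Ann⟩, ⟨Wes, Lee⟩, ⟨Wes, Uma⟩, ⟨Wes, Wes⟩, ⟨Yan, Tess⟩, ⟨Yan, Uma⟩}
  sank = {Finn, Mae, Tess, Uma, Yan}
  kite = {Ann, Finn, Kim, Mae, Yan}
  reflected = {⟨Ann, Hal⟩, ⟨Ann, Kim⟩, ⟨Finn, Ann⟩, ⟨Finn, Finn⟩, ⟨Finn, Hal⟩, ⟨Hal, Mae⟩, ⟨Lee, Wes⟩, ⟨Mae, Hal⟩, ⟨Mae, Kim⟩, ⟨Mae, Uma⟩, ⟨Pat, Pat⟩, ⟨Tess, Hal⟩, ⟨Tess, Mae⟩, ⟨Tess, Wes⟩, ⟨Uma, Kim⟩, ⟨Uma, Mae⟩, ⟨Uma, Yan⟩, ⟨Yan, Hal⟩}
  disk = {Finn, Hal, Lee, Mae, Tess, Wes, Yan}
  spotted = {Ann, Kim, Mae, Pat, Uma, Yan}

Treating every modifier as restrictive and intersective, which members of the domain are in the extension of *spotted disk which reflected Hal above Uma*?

{Mae, Yan}

⟦which reflected Hal⟧ = {x : ⟨x, Hal⟩ ∈ ⟦reflected⟧} = {Ann, Finn, Mae, Tess, Yan}
⟦above Uma⟧ = {x : ⟨x, Uma⟩ ∈ ⟦above⟧} = {Finn, Hal, Lee, Mae, Wes, Yan}
⟦disk⟧ = {Finn, Hal, Lee, Mae, Tess, Wes, Yan}
… ∩ ⟦which reflected Hal⟧ = {Finn, Hal, Lee, Mae, Tess, Wes, Yan} ∩ {Ann, Finn, Mae, Tess, Yan} = {Finn, Mae, Tess, Yan}
… ∩ ⟦above Uma⟧ = {Finn, Mae, Tess, Yan} ∩ {Finn, Hal, Lee, Mae, Wes, Yan} = {Finn, Mae, Yan}
… ∩ ⟦spotted⟧ = {Finn, Mae, Yan} ∩ {Ann, Kim, Mae, Pat, Uma, Yan} = {Mae, Yan}
So ⟦spotted disk which reflected Hal above Uma⟧ = {Mae, Yan}.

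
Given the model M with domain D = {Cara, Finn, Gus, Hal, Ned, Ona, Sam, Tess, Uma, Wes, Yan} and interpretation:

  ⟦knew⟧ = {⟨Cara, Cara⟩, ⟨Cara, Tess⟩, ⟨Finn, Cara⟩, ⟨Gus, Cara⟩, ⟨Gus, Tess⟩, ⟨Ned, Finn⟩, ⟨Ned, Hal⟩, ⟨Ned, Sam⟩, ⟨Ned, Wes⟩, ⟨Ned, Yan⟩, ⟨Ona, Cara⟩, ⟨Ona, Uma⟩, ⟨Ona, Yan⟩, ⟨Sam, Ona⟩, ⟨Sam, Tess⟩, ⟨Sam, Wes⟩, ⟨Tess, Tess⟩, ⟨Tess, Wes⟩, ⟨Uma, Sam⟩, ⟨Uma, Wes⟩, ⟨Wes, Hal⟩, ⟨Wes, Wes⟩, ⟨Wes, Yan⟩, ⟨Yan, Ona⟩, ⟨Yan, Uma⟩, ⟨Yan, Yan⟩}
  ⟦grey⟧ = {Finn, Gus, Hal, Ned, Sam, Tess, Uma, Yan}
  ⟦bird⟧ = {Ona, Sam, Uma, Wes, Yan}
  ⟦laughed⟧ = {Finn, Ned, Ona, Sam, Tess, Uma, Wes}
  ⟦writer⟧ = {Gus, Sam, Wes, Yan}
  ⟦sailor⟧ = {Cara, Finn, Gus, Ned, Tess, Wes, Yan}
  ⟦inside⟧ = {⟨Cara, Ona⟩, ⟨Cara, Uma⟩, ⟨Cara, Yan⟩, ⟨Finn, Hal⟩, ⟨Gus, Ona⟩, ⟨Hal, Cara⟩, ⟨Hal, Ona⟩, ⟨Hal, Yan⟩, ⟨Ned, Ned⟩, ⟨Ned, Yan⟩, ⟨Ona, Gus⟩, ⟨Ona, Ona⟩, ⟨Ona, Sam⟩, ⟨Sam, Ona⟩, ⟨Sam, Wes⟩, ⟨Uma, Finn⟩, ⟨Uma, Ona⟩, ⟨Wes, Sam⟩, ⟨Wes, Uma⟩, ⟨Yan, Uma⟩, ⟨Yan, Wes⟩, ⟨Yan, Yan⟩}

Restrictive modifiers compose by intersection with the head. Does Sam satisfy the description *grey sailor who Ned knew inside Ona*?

⟦who Ned knew⟧ = {x : ⟨Ned, x⟩ ∈ ⟦knew⟧} = {Finn, Hal, Sam, Wes, Yan}
⟦inside Ona⟧ = {x : ⟨x, Ona⟩ ∈ ⟦inside⟧} = {Cara, Gus, Hal, Ona, Sam, Uma}
⟦sailor⟧ = {Cara, Finn, Gus, Ned, Tess, Wes, Yan}
… ∩ ⟦who Ned knew⟧ = {Cara, Finn, Gus, Ned, Tess, Wes, Yan} ∩ {Finn, Hal, Sam, Wes, Yan} = {Finn, Wes, Yan}
… ∩ ⟦inside Ona⟧ = {Finn, Wes, Yan} ∩ {Cara, Gus, Hal, Ona, Sam, Uma} = ∅
… ∩ ⟦grey⟧ = ∅ ∩ {Finn, Gus, Hal, Ned, Sam, Tess, Uma, Yan} = ∅
⟦grey sailor who Ned knew inside Ona⟧ = ∅; Sam ∉ this set.

no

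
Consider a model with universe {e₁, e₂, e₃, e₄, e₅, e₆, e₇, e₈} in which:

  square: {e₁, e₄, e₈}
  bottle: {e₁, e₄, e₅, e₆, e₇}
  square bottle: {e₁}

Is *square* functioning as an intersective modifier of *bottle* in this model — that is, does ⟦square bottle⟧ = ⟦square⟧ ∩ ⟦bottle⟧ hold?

no

⟦square⟧ ∩ ⟦bottle⟧ = {e₁, e₄, e₈} ∩ {e₁, e₄, e₅, e₆, e₇} = {e₁, e₄}
Observed ⟦square bottle⟧ = {e₁}.
These differ, so the modifier is not intersective in this model.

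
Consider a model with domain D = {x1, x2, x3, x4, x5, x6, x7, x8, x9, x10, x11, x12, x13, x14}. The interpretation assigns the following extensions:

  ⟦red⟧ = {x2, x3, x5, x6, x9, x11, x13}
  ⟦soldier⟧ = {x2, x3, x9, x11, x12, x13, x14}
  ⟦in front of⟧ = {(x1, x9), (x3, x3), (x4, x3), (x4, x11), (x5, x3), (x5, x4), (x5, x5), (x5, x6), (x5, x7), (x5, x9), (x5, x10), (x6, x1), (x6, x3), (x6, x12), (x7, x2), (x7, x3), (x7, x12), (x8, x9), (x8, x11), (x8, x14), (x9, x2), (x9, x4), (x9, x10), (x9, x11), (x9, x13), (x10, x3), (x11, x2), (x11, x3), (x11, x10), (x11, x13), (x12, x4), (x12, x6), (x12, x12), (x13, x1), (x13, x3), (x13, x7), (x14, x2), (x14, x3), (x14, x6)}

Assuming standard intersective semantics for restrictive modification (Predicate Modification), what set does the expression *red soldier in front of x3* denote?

{x3, x11, x13}

⟦in front of x3⟧ = {x : ⟨x, x3⟩ ∈ ⟦in front of⟧} = {x3, x4, x5, x6, x7, x10, x11, x13, x14}
⟦soldier⟧ = {x2, x3, x9, x11, x12, x13, x14}
… ∩ ⟦in front of x3⟧ = {x2, x3, x9, x11, x12, x13, x14} ∩ {x3, x4, x5, x6, x7, x10, x11, x13, x14} = {x3, x11, x13, x14}
… ∩ ⟦red⟧ = {x3, x11, x13, x14} ∩ {x2, x3, x5, x6, x9, x11, x13} = {x3, x11, x13}
So ⟦red soldier in front of x3⟧ = {x3, x11, x13}.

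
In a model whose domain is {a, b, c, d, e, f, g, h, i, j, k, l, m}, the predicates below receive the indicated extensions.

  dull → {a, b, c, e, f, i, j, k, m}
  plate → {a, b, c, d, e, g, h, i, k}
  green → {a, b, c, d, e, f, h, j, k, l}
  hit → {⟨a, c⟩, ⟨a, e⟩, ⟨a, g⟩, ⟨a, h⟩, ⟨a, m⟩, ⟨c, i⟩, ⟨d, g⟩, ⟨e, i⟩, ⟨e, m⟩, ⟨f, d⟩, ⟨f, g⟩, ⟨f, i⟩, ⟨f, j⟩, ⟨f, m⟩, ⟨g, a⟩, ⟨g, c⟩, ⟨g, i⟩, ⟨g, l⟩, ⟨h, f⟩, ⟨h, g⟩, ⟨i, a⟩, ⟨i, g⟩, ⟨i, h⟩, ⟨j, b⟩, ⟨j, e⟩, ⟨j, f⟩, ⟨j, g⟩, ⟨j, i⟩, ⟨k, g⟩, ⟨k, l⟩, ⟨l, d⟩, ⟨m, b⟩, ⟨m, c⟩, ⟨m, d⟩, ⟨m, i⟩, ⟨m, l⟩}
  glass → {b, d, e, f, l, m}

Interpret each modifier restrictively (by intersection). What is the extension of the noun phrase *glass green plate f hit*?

⟦f hit⟧ = {x : ⟨f, x⟩ ∈ ⟦hit⟧} = {d, g, i, j, m}
⟦plate⟧ = {a, b, c, d, e, g, h, i, k}
… ∩ ⟦f hit⟧ = {a, b, c, d, e, g, h, i, k} ∩ {d, g, i, j, m} = {d, g, i}
… ∩ ⟦glass⟧ = {d, g, i} ∩ {b, d, e, f, l, m} = {d}
… ∩ ⟦green⟧ = {d} ∩ {a, b, c, d, e, f, h, j, k, l} = {d}
So ⟦glass green plate f hit⟧ = {d}.

{d}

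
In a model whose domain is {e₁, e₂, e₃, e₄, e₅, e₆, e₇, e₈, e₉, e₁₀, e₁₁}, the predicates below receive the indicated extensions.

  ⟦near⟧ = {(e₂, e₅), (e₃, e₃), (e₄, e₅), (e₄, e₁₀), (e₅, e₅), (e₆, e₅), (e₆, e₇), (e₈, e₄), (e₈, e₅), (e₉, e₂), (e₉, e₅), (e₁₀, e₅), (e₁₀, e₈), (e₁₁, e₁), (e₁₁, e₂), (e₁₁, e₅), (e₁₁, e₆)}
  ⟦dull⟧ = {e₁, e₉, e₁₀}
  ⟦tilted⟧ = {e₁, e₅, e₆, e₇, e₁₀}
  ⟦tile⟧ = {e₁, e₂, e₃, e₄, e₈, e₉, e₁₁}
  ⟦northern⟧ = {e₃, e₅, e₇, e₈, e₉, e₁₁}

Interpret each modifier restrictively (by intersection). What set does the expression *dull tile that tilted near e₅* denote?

{ }

⟦that tilted⟧ = ⟦tilted⟧ = {e₁, e₅, e₆, e₇, e₁₀}
⟦near e₅⟧ = {x : ⟨x, e₅⟩ ∈ ⟦near⟧} = {e₂, e₄, e₅, e₆, e₈, e₉, e₁₀, e₁₁}
⟦tile⟧ = {e₁, e₂, e₃, e₄, e₈, e₉, e₁₁}
… ∩ ⟦that tilted⟧ = {e₁, e₂, e₃, e₄, e₈, e₉, e₁₁} ∩ {e₁, e₅, e₆, e₇, e₁₀} = {e₁}
… ∩ ⟦near e₅⟧ = {e₁} ∩ {e₂, e₄, e₅, e₆, e₈, e₉, e₁₀, e₁₁} = ∅
… ∩ ⟦dull⟧ = ∅ ∩ {e₁, e₉, e₁₀} = ∅
So ⟦dull tile that tilted near e₅⟧ = { }.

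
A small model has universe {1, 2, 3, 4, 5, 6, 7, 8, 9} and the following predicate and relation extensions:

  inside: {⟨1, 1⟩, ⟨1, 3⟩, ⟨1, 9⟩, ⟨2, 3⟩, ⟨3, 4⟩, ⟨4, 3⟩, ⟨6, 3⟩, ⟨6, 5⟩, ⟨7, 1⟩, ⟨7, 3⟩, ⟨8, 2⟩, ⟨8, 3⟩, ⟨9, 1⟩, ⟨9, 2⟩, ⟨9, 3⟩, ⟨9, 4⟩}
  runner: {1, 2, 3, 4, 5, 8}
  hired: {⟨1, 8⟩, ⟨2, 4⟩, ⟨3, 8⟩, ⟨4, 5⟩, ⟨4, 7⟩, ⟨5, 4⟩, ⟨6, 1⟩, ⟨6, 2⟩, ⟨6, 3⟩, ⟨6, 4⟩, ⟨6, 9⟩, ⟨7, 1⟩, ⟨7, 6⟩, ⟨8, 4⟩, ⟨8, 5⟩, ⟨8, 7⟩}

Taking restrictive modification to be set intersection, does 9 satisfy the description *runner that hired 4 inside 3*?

no

⟦that hired 4⟧ = {x : ⟨x, 4⟩ ∈ ⟦hired⟧} = {2, 5, 6, 8}
⟦inside 3⟧ = {x : ⟨x, 3⟩ ∈ ⟦inside⟧} = {1, 2, 4, 6, 7, 8, 9}
⟦runner⟧ = {1, 2, 3, 4, 5, 8}
… ∩ ⟦that hired 4⟧ = {1, 2, 3, 4, 5, 8} ∩ {2, 5, 6, 8} = {2, 5, 8}
… ∩ ⟦inside 3⟧ = {2, 5, 8} ∩ {1, 2, 4, 6, 7, 8, 9} = {2, 8}
⟦runner that hired 4 inside 3⟧ = {2, 8}; 9 ∉ this set.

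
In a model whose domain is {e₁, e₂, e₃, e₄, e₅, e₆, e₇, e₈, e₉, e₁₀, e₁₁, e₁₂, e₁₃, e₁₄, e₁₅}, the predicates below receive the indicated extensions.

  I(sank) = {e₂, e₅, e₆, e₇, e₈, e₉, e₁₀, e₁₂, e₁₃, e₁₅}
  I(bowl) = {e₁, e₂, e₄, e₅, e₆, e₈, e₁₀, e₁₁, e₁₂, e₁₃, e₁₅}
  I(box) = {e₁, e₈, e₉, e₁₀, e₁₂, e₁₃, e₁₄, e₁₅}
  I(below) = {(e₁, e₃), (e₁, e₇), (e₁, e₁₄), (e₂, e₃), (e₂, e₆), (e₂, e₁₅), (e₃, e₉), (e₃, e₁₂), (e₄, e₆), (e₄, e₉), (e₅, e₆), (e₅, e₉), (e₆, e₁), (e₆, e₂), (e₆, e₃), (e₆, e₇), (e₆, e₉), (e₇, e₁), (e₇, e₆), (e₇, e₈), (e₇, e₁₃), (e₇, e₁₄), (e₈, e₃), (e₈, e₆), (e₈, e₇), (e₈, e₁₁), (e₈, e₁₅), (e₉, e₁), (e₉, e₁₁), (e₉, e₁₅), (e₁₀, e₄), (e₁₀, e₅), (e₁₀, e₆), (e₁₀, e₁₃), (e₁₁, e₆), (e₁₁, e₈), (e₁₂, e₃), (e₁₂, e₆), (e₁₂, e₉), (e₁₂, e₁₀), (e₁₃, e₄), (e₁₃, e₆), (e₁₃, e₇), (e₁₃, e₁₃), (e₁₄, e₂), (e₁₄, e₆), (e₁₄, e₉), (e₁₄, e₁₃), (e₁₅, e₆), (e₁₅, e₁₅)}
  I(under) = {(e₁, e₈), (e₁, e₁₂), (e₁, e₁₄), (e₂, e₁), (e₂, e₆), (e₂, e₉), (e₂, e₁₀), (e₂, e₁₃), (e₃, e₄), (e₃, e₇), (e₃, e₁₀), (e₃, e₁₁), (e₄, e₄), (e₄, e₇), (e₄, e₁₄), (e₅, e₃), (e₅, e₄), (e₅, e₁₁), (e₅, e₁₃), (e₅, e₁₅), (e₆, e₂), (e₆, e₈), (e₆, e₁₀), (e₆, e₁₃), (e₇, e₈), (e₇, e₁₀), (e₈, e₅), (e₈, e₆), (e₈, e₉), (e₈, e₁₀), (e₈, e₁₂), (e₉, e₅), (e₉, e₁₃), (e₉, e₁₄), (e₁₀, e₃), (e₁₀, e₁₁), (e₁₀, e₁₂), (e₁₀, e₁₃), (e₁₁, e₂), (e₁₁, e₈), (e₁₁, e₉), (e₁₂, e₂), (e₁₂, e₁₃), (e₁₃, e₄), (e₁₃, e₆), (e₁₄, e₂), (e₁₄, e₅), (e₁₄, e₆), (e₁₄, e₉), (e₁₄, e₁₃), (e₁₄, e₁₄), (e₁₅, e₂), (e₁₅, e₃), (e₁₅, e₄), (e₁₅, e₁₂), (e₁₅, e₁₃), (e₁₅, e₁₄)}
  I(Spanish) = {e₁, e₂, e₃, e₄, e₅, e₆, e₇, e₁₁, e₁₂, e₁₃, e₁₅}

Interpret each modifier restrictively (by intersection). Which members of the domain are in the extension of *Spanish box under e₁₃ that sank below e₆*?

{e₁₂, e₁₅}

⟦under e₁₃⟧ = {x : ⟨x, e₁₃⟩ ∈ ⟦under⟧} = {e₂, e₅, e₆, e₉, e₁₀, e₁₂, e₁₄, e₁₅}
⟦that sank⟧ = ⟦sank⟧ = {e₂, e₅, e₆, e₇, e₈, e₉, e₁₀, e₁₂, e₁₃, e₁₅}
⟦below e₆⟧ = {x : ⟨x, e₆⟩ ∈ ⟦below⟧} = {e₂, e₄, e₅, e₇, e₈, e₁₀, e₁₁, e₁₂, e₁₃, e₁₄, e₁₅}
⟦box⟧ = {e₁, e₈, e₉, e₁₀, e₁₂, e₁₃, e₁₄, e₁₅}
… ∩ ⟦under e₁₃⟧ = {e₁, e₈, e₉, e₁₀, e₁₂, e₁₃, e₁₄, e₁₅} ∩ {e₂, e₅, e₆, e₉, e₁₀, e₁₂, e₁₄, e₁₅} = {e₉, e₁₀, e₁₂, e₁₄, e₁₅}
… ∩ ⟦that sank⟧ = {e₉, e₁₀, e₁₂, e₁₄, e₁₅} ∩ {e₂, e₅, e₆, e₇, e₈, e₉, e₁₀, e₁₂, e₁₃, e₁₅} = {e₉, e₁₀, e₁₂, e₁₅}
… ∩ ⟦below e₆⟧ = {e₉, e₁₀, e₁₂, e₁₅} ∩ {e₂, e₄, e₅, e₇, e₈, e₁₀, e₁₁, e₁₂, e₁₃, e₁₄, e₁₅} = {e₁₀, e₁₂, e₁₅}
… ∩ ⟦Spanish⟧ = {e₁₀, e₁₂, e₁₅} ∩ {e₁, e₂, e₃, e₄, e₅, e₆, e₇, e₁₁, e₁₂, e₁₃, e₁₅} = {e₁₂, e₁₅}
So ⟦Spanish box under e₁₃ that sank below e₆⟧ = {e₁₂, e₁₅}.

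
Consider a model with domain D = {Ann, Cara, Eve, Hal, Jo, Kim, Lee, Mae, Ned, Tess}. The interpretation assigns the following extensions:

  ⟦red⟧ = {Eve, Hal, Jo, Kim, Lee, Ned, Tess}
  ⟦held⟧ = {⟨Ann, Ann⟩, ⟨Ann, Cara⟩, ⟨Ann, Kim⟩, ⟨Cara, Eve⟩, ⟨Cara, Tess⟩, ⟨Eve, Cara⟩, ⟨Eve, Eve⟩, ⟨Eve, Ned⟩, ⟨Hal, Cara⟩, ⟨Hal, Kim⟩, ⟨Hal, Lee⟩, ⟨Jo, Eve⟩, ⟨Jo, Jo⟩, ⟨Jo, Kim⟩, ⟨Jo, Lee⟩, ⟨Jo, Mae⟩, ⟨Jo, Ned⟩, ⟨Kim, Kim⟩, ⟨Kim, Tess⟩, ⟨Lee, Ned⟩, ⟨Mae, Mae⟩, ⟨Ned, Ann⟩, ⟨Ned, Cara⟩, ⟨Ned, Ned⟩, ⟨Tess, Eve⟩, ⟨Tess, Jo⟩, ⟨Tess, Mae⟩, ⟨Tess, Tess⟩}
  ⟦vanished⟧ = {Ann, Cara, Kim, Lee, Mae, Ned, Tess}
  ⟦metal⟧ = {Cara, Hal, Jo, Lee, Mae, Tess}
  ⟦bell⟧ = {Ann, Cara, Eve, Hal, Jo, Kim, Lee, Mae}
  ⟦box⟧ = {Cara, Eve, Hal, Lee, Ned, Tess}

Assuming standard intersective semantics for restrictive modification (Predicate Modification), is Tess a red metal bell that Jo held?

⟦that Jo held⟧ = {x : ⟨Jo, x⟩ ∈ ⟦held⟧} = {Eve, Jo, Kim, Lee, Mae, Ned}
⟦bell⟧ = {Ann, Cara, Eve, Hal, Jo, Kim, Lee, Mae}
… ∩ ⟦that Jo held⟧ = {Ann, Cara, Eve, Hal, Jo, Kim, Lee, Mae} ∩ {Eve, Jo, Kim, Lee, Mae, Ned} = {Eve, Jo, Kim, Lee, Mae}
… ∩ ⟦red⟧ = {Eve, Jo, Kim, Lee, Mae} ∩ {Eve, Hal, Jo, Kim, Lee, Ned, Tess} = {Eve, Jo, Kim, Lee}
… ∩ ⟦metal⟧ = {Eve, Jo, Kim, Lee} ∩ {Cara, Hal, Jo, Lee, Mae, Tess} = {Jo, Lee}
⟦red metal bell that Jo held⟧ = {Jo, Lee}; Tess ∉ this set.

no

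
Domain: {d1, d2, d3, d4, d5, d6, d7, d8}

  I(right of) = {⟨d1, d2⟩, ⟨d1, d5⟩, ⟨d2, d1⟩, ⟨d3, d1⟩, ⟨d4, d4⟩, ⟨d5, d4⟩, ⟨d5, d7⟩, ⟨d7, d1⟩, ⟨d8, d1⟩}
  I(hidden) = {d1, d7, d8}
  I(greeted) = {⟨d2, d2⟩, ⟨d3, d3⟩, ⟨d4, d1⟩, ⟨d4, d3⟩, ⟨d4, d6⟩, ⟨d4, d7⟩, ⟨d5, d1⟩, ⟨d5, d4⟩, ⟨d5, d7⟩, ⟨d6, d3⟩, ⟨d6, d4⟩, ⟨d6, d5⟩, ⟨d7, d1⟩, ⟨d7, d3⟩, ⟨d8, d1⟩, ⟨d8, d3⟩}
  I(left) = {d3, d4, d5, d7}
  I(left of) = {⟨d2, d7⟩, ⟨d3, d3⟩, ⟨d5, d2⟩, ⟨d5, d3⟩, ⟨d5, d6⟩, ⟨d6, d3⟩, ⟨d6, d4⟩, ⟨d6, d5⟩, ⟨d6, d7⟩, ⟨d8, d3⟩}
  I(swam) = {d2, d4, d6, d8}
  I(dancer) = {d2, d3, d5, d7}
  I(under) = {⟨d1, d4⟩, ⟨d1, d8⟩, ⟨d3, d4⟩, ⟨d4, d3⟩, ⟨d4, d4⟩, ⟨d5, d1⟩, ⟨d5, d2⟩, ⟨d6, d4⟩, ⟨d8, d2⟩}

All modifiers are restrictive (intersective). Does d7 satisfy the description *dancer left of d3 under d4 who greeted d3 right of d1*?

no

⟦left of d3⟧ = {x : ⟨x, d3⟩ ∈ ⟦left of⟧} = {d3, d5, d6, d8}
⟦under d4⟧ = {x : ⟨x, d4⟩ ∈ ⟦under⟧} = {d1, d3, d4, d6}
⟦who greeted d3⟧ = {x : ⟨x, d3⟩ ∈ ⟦greeted⟧} = {d3, d4, d6, d7, d8}
⟦right of d1⟧ = {x : ⟨x, d1⟩ ∈ ⟦right of⟧} = {d2, d3, d7, d8}
⟦dancer⟧ = {d2, d3, d5, d7}
… ∩ ⟦left of d3⟧ = {d2, d3, d5, d7} ∩ {d3, d5, d6, d8} = {d3, d5}
… ∩ ⟦under d4⟧ = {d3, d5} ∩ {d1, d3, d4, d6} = {d3}
… ∩ ⟦who greeted d3⟧ = {d3} ∩ {d3, d4, d6, d7, d8} = {d3}
… ∩ ⟦right of d1⟧ = {d3} ∩ {d2, d3, d7, d8} = {d3}
⟦dancer left of d3 under d4 who greeted d3 right of d1⟧ = {d3}; d7 ∉ this set.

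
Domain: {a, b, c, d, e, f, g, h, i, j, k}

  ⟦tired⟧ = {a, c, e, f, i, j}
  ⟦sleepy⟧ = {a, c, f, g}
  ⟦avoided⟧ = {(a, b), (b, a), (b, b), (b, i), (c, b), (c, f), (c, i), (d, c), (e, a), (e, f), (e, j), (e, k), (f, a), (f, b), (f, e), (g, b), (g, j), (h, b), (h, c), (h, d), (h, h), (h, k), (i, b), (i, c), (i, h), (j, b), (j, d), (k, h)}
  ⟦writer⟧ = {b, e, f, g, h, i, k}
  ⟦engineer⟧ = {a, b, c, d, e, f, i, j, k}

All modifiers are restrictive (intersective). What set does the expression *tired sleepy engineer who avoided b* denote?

{a, c, f}

⟦who avoided b⟧ = {x : ⟨x, b⟩ ∈ ⟦avoided⟧} = {a, b, c, f, g, h, i, j}
⟦engineer⟧ = {a, b, c, d, e, f, i, j, k}
… ∩ ⟦who avoided b⟧ = {a, b, c, d, e, f, i, j, k} ∩ {a, b, c, f, g, h, i, j} = {a, b, c, f, i, j}
… ∩ ⟦tired⟧ = {a, b, c, f, i, j} ∩ {a, c, e, f, i, j} = {a, c, f, i, j}
… ∩ ⟦sleepy⟧ = {a, c, f, i, j} ∩ {a, c, f, g} = {a, c, f}
So ⟦tired sleepy engineer who avoided b⟧ = {a, c, f}.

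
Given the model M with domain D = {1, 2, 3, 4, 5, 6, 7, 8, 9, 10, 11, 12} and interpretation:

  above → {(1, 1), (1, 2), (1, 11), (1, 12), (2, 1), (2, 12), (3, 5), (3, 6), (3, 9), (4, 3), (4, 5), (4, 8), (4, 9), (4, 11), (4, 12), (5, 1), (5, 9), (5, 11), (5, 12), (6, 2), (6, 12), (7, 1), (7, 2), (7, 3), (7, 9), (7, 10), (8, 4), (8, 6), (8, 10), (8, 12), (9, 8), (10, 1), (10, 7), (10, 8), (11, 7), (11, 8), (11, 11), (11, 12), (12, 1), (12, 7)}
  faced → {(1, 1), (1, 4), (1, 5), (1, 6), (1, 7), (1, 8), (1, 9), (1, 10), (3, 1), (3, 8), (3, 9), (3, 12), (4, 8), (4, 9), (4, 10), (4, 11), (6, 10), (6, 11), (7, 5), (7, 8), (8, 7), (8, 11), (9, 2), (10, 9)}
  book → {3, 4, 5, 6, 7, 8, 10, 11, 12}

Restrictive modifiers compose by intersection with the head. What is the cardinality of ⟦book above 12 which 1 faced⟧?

4

⟦above 12⟧ = {x : ⟨x, 12⟩ ∈ ⟦above⟧} = {1, 2, 4, 5, 6, 8, 11}
⟦which 1 faced⟧ = {x : ⟨1, x⟩ ∈ ⟦faced⟧} = {1, 4, 5, 6, 7, 8, 9, 10}
⟦book⟧ = {3, 4, 5, 6, 7, 8, 10, 11, 12}
… ∩ ⟦above 12⟧ = {3, 4, 5, 6, 7, 8, 10, 11, 12} ∩ {1, 2, 4, 5, 6, 8, 11} = {4, 5, 6, 8, 11}
… ∩ ⟦which 1 faced⟧ = {4, 5, 6, 8, 11} ∩ {1, 4, 5, 6, 7, 8, 9, 10} = {4, 5, 6, 8}
⟦book above 12 which 1 faced⟧ = {4, 5, 6, 8}, so the cardinality is 4.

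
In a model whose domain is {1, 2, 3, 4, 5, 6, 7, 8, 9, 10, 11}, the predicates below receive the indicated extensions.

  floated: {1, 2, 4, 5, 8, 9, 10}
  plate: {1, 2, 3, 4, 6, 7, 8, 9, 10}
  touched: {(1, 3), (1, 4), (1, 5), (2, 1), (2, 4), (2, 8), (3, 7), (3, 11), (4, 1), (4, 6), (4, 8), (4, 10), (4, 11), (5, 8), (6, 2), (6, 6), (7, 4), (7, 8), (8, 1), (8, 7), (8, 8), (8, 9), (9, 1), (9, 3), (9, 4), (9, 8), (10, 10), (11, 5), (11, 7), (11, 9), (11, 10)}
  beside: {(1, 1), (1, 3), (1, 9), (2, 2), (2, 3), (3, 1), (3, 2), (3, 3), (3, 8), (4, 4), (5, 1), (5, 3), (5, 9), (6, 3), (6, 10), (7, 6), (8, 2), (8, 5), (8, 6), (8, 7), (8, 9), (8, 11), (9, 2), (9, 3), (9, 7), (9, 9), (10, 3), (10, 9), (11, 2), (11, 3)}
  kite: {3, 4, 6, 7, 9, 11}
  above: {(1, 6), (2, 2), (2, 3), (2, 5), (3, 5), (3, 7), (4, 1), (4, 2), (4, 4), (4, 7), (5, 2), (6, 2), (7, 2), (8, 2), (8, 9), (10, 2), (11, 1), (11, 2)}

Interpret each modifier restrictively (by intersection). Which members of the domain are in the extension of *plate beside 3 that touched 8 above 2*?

⟦beside 3⟧ = {x : ⟨x, 3⟩ ∈ ⟦beside⟧} = {1, 2, 3, 5, 6, 9, 10, 11}
⟦that touched 8⟧ = {x : ⟨x, 8⟩ ∈ ⟦touched⟧} = {2, 4, 5, 7, 8, 9}
⟦above 2⟧ = {x : ⟨x, 2⟩ ∈ ⟦above⟧} = {2, 4, 5, 6, 7, 8, 10, 11}
⟦plate⟧ = {1, 2, 3, 4, 6, 7, 8, 9, 10}
… ∩ ⟦beside 3⟧ = {1, 2, 3, 4, 6, 7, 8, 9, 10} ∩ {1, 2, 3, 5, 6, 9, 10, 11} = {1, 2, 3, 6, 9, 10}
… ∩ ⟦that touched 8⟧ = {1, 2, 3, 6, 9, 10} ∩ {2, 4, 5, 7, 8, 9} = {2, 9}
… ∩ ⟦above 2⟧ = {2, 9} ∩ {2, 4, 5, 6, 7, 8, 10, 11} = {2}
So ⟦plate beside 3 that touched 8 above 2⟧ = {2}.

{2}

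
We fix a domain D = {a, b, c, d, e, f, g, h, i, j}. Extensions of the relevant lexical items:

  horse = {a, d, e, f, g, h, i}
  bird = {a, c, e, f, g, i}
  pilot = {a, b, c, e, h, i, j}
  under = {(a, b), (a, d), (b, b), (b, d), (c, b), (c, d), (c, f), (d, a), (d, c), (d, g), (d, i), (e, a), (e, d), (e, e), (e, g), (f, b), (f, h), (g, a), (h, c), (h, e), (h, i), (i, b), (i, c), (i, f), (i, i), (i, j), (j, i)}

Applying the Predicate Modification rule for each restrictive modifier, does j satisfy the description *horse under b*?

⟦under b⟧ = {x : ⟨x, b⟩ ∈ ⟦under⟧} = {a, b, c, f, i}
⟦horse⟧ = {a, d, e, f, g, h, i}
… ∩ ⟦under b⟧ = {a, d, e, f, g, h, i} ∩ {a, b, c, f, i} = {a, f, i}
⟦horse under b⟧ = {a, f, i}; j ∉ this set.

no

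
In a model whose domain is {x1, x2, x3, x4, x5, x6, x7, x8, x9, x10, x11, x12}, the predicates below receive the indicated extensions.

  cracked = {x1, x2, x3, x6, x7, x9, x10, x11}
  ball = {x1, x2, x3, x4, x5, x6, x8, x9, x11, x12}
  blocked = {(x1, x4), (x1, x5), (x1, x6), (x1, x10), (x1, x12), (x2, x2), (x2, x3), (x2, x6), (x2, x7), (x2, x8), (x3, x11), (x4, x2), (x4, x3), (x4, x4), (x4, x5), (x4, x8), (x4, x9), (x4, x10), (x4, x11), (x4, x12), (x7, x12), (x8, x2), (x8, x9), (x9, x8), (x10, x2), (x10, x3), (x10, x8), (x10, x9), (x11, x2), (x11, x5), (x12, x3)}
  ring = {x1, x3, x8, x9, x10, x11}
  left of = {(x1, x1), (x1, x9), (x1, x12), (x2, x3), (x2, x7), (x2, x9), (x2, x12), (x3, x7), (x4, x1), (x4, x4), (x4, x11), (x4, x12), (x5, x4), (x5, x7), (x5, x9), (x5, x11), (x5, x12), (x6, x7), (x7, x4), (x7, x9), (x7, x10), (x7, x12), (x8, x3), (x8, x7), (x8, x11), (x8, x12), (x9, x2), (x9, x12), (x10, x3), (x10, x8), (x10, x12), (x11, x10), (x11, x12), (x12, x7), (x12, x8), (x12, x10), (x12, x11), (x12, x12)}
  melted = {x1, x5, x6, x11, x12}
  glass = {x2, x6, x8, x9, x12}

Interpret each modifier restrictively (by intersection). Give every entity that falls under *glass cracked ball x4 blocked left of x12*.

⟦x4 blocked⟧ = {x : ⟨x4, x⟩ ∈ ⟦blocked⟧} = {x2, x3, x4, x5, x8, x9, x10, x11, x12}
⟦left of x12⟧ = {x : ⟨x, x12⟩ ∈ ⟦left of⟧} = {x1, x2, x4, x5, x7, x8, x9, x10, x11, x12}
⟦ball⟧ = {x1, x2, x3, x4, x5, x6, x8, x9, x11, x12}
… ∩ ⟦x4 blocked⟧ = {x1, x2, x3, x4, x5, x6, x8, x9, x11, x12} ∩ {x2, x3, x4, x5, x8, x9, x10, x11, x12} = {x2, x3, x4, x5, x8, x9, x11, x12}
… ∩ ⟦left of x12⟧ = {x2, x3, x4, x5, x8, x9, x11, x12} ∩ {x1, x2, x4, x5, x7, x8, x9, x10, x11, x12} = {x2, x4, x5, x8, x9, x11, x12}
… ∩ ⟦glass⟧ = {x2, x4, x5, x8, x9, x11, x12} ∩ {x2, x6, x8, x9, x12} = {x2, x8, x9, x12}
… ∩ ⟦cracked⟧ = {x2, x8, x9, x12} ∩ {x1, x2, x3, x6, x7, x9, x10, x11} = {x2, x9}
So ⟦glass cracked ball x4 blocked left of x12⟧ = {x2, x9}.

{x2, x9}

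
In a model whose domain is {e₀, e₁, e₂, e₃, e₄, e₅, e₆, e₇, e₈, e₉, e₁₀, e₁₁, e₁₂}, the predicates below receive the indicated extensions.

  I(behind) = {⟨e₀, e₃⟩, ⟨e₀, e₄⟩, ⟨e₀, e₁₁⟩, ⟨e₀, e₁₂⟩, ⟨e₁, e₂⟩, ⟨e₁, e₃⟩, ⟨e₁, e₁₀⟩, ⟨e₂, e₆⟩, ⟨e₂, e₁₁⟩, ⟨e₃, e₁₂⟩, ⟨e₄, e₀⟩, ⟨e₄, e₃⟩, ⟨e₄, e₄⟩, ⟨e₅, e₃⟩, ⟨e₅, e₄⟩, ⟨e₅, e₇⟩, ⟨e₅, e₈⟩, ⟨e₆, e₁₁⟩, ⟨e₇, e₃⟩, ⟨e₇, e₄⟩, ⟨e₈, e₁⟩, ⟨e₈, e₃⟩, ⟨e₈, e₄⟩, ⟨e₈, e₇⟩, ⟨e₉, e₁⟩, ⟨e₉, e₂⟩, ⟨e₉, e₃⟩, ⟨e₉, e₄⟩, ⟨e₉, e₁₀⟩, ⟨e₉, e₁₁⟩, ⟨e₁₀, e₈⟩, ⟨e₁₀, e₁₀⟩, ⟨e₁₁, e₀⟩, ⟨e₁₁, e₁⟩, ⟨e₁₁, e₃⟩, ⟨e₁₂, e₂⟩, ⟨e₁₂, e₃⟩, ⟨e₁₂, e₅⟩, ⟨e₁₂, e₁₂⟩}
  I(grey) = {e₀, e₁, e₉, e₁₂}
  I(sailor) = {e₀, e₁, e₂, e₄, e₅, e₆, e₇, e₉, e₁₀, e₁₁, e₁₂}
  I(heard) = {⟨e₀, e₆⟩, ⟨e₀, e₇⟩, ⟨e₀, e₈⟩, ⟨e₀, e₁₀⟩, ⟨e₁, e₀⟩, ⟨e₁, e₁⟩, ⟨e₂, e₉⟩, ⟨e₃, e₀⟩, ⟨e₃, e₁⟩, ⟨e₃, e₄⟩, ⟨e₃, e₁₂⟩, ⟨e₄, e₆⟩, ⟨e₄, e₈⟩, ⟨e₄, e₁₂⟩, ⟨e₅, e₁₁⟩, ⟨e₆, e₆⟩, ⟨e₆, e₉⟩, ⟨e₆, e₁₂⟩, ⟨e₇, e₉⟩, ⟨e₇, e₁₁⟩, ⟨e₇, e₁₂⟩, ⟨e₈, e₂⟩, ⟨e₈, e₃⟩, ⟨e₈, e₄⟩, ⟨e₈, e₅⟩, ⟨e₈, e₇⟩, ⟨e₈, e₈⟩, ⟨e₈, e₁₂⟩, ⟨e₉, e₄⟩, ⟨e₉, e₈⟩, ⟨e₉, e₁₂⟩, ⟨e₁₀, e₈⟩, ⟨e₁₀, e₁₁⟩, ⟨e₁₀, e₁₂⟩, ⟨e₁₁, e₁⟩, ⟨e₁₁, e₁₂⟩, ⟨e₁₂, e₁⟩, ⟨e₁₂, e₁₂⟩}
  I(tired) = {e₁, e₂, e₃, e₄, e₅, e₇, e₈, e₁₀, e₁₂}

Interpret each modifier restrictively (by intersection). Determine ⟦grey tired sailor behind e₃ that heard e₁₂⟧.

{e₁₂}

⟦behind e₃⟧ = {x : ⟨x, e₃⟩ ∈ ⟦behind⟧} = {e₀, e₁, e₄, e₅, e₇, e₈, e₉, e₁₁, e₁₂}
⟦that heard e₁₂⟧ = {x : ⟨x, e₁₂⟩ ∈ ⟦heard⟧} = {e₃, e₄, e₆, e₇, e₈, e₉, e₁₀, e₁₁, e₁₂}
⟦sailor⟧ = {e₀, e₁, e₂, e₄, e₅, e₆, e₇, e₉, e₁₀, e₁₁, e₁₂}
… ∩ ⟦behind e₃⟧ = {e₀, e₁, e₂, e₄, e₅, e₆, e₇, e₉, e₁₀, e₁₁, e₁₂} ∩ {e₀, e₁, e₄, e₅, e₇, e₈, e₉, e₁₁, e₁₂} = {e₀, e₁, e₄, e₅, e₇, e₉, e₁₁, e₁₂}
… ∩ ⟦that heard e₁₂⟧ = {e₀, e₁, e₄, e₅, e₇, e₉, e₁₁, e₁₂} ∩ {e₃, e₄, e₆, e₇, e₈, e₉, e₁₀, e₁₁, e₁₂} = {e₄, e₇, e₉, e₁₁, e₁₂}
… ∩ ⟦grey⟧ = {e₄, e₇, e₉, e₁₁, e₁₂} ∩ {e₀, e₁, e₉, e₁₂} = {e₉, e₁₂}
… ∩ ⟦tired⟧ = {e₉, e₁₂} ∩ {e₁, e₂, e₃, e₄, e₅, e₇, e₈, e₁₀, e₁₂} = {e₁₂}
So ⟦grey tired sailor behind e₃ that heard e₁₂⟧ = {e₁₂}.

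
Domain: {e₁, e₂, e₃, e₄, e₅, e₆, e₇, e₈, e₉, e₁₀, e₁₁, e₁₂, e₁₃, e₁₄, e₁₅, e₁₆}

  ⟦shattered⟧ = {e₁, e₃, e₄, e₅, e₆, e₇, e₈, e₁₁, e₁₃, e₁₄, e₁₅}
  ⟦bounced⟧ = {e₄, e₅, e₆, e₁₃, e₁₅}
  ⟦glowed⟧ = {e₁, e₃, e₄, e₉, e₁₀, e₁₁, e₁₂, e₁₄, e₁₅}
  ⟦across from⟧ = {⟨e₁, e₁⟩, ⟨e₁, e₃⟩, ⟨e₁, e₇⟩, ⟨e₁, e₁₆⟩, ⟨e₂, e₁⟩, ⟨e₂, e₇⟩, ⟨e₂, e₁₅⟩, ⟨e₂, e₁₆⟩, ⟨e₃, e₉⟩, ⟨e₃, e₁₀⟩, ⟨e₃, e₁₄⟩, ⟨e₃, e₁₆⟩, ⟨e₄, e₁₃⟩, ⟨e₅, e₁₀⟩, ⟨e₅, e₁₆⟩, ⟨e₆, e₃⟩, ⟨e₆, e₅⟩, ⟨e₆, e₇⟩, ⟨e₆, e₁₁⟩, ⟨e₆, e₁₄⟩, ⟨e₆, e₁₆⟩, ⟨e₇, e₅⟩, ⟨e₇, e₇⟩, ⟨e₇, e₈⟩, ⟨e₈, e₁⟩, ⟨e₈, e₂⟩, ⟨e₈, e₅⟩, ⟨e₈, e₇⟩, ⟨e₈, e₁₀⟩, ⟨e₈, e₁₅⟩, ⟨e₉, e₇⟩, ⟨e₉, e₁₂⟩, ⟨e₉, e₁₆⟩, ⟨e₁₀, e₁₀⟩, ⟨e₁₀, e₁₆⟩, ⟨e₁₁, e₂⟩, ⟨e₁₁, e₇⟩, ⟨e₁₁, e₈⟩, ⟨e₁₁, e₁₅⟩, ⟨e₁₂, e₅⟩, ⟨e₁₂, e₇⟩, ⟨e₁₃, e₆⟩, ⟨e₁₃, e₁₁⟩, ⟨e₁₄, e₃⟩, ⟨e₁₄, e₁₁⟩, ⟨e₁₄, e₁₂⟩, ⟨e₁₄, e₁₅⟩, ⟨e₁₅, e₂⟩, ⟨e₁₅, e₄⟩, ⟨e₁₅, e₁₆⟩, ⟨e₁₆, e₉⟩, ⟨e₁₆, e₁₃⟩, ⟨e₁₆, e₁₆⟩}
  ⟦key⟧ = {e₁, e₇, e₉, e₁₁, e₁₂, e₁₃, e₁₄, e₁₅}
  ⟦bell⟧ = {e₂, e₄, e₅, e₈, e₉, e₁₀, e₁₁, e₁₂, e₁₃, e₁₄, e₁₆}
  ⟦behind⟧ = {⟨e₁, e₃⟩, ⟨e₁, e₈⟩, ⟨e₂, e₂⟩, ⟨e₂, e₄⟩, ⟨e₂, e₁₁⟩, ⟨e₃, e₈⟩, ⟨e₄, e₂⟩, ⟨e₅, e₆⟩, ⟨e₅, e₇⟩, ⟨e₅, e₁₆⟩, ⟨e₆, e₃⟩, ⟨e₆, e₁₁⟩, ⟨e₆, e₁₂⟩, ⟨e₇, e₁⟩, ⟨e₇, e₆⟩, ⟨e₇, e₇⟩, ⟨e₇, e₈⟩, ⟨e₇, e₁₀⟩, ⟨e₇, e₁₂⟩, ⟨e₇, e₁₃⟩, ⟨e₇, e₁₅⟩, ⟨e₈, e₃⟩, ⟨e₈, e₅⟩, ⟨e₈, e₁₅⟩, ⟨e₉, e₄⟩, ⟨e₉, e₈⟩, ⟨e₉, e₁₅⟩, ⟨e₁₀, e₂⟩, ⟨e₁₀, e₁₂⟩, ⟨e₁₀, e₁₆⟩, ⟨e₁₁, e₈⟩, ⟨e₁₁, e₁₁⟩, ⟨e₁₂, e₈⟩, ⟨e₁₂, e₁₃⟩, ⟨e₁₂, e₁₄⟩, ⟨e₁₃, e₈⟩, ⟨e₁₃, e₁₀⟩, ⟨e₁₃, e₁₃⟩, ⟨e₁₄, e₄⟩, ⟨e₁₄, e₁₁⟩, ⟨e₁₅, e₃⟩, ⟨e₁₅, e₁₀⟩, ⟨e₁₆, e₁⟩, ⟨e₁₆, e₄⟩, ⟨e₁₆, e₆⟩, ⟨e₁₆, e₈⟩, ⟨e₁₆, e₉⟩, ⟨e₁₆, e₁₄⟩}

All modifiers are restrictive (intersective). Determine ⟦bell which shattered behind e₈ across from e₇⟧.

{e₁₁}

⟦which shattered⟧ = ⟦shattered⟧ = {e₁, e₃, e₄, e₅, e₆, e₇, e₈, e₁₁, e₁₃, e₁₄, e₁₅}
⟦behind e₈⟧ = {x : ⟨x, e₈⟩ ∈ ⟦behind⟧} = {e₁, e₃, e₇, e₉, e₁₁, e₁₂, e₁₃, e₁₆}
⟦across from e₇⟧ = {x : ⟨x, e₇⟩ ∈ ⟦across from⟧} = {e₁, e₂, e₆, e₇, e₈, e₉, e₁₁, e₁₂}
⟦bell⟧ = {e₂, e₄, e₅, e₈, e₉, e₁₀, e₁₁, e₁₂, e₁₃, e₁₄, e₁₆}
… ∩ ⟦which shattered⟧ = {e₂, e₄, e₅, e₈, e₉, e₁₀, e₁₁, e₁₂, e₁₃, e₁₄, e₁₆} ∩ {e₁, e₃, e₄, e₅, e₆, e₇, e₈, e₁₁, e₁₃, e₁₄, e₁₅} = {e₄, e₅, e₈, e₁₁, e₁₃, e₁₄}
… ∩ ⟦behind e₈⟧ = {e₄, e₅, e₈, e₁₁, e₁₃, e₁₄} ∩ {e₁, e₃, e₇, e₉, e₁₁, e₁₂, e₁₃, e₁₆} = {e₁₁, e₁₃}
… ∩ ⟦across from e₇⟧ = {e₁₁, e₁₃} ∩ {e₁, e₂, e₆, e₇, e₈, e₉, e₁₁, e₁₂} = {e₁₁}
So ⟦bell which shattered behind e₈ across from e₇⟧ = {e₁₁}.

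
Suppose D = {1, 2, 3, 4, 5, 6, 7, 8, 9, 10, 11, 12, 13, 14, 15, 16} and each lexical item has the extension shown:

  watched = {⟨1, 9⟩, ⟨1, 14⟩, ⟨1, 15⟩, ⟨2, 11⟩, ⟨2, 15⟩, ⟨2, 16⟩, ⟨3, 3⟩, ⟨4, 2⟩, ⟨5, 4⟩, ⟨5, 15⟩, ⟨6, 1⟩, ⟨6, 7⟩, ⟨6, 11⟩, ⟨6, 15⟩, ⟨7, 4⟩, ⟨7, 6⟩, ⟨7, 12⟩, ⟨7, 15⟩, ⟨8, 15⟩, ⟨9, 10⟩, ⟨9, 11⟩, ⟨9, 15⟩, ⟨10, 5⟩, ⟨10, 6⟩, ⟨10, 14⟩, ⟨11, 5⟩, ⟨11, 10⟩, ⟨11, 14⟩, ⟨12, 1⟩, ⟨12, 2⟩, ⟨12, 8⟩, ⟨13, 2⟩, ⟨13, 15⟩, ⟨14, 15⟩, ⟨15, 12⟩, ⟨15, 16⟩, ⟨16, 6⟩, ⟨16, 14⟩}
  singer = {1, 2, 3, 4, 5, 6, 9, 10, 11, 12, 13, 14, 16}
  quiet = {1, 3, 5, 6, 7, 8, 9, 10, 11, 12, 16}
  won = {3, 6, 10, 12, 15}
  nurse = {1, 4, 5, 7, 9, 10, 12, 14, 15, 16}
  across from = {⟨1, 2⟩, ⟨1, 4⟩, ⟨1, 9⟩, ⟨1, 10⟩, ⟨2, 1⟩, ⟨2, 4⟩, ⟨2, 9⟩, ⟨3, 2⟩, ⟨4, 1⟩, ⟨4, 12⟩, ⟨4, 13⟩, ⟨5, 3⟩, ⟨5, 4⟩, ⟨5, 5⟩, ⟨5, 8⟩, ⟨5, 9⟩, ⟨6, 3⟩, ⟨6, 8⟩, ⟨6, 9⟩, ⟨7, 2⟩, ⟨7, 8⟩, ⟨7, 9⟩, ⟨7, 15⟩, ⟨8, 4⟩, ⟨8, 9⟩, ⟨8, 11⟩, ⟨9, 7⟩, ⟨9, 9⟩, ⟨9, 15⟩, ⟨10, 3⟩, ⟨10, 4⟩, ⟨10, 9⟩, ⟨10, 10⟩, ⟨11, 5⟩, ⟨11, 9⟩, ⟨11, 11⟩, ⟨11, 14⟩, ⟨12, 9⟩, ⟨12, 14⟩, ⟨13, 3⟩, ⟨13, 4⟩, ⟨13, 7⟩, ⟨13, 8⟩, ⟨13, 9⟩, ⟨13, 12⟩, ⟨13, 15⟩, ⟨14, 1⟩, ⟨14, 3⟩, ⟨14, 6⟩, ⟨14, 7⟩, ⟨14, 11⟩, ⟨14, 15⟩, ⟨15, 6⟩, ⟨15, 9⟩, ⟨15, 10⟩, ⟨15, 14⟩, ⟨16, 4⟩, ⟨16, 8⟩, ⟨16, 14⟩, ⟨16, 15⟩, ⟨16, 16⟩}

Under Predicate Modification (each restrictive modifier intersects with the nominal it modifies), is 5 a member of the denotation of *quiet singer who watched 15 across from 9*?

yes

⟦who watched 15⟧ = {x : ⟨x, 15⟩ ∈ ⟦watched⟧} = {1, 2, 5, 6, 7, 8, 9, 13, 14}
⟦across from 9⟧ = {x : ⟨x, 9⟩ ∈ ⟦across from⟧} = {1, 2, 5, 6, 7, 8, 9, 10, 11, 12, 13, 15}
⟦singer⟧ = {1, 2, 3, 4, 5, 6, 9, 10, 11, 12, 13, 14, 16}
… ∩ ⟦who watched 15⟧ = {1, 2, 3, 4, 5, 6, 9, 10, 11, 12, 13, 14, 16} ∩ {1, 2, 5, 6, 7, 8, 9, 13, 14} = {1, 2, 5, 6, 9, 13, 14}
… ∩ ⟦across from 9⟧ = {1, 2, 5, 6, 9, 13, 14} ∩ {1, 2, 5, 6, 7, 8, 9, 10, 11, 12, 13, 15} = {1, 2, 5, 6, 9, 13}
… ∩ ⟦quiet⟧ = {1, 2, 5, 6, 9, 13} ∩ {1, 3, 5, 6, 7, 8, 9, 10, 11, 12, 16} = {1, 5, 6, 9}
⟦quiet singer who watched 15 across from 9⟧ = {1, 5, 6, 9}; 5 ∈ this set.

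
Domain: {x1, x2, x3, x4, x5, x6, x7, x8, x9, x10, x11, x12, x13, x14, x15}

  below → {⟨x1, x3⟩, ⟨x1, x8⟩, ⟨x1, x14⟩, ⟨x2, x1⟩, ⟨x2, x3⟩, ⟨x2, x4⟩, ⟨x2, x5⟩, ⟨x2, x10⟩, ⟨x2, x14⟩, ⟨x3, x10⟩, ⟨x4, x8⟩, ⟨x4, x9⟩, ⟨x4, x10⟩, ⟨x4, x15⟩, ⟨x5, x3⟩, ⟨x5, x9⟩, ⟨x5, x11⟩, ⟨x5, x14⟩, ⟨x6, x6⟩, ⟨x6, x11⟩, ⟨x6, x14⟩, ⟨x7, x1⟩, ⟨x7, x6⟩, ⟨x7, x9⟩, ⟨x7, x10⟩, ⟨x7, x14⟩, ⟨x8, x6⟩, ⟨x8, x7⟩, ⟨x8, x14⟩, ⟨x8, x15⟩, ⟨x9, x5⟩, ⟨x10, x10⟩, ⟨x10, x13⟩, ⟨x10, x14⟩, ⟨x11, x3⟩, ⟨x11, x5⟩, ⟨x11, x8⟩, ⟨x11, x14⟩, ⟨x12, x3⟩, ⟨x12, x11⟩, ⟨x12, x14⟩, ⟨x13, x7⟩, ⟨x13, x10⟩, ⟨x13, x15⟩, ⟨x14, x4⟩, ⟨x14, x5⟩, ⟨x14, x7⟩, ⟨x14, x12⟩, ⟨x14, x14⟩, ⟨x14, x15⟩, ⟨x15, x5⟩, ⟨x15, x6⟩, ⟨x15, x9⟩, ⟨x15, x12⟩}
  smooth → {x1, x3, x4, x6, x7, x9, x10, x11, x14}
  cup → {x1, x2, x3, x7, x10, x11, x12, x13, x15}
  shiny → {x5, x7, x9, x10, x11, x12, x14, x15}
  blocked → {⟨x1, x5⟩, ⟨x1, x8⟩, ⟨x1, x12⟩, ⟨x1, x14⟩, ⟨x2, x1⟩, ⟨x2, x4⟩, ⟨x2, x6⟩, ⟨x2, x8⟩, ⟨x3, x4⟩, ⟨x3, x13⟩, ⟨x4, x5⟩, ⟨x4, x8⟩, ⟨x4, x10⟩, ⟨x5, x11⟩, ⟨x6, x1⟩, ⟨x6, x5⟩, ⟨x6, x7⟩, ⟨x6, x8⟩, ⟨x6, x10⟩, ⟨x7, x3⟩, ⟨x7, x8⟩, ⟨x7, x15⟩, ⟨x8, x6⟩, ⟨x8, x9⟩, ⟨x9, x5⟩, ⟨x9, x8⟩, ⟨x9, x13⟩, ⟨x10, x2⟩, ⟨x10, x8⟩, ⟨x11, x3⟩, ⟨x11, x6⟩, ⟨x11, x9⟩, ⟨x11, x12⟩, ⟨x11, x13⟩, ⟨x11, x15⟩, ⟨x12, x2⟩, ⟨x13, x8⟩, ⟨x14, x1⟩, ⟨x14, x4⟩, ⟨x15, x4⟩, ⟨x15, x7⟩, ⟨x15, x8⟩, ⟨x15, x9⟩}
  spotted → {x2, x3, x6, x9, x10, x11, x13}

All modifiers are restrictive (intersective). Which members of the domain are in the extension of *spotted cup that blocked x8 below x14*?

{x2, x10}

⟦that blocked x8⟧ = {x : ⟨x, x8⟩ ∈ ⟦blocked⟧} = {x1, x2, x4, x6, x7, x9, x10, x13, x15}
⟦below x14⟧ = {x : ⟨x, x14⟩ ∈ ⟦below⟧} = {x1, x2, x5, x6, x7, x8, x10, x11, x12, x14}
⟦cup⟧ = {x1, x2, x3, x7, x10, x11, x12, x13, x15}
… ∩ ⟦that blocked x8⟧ = {x1, x2, x3, x7, x10, x11, x12, x13, x15} ∩ {x1, x2, x4, x6, x7, x9, x10, x13, x15} = {x1, x2, x7, x10, x13, x15}
… ∩ ⟦below x14⟧ = {x1, x2, x7, x10, x13, x15} ∩ {x1, x2, x5, x6, x7, x8, x10, x11, x12, x14} = {x1, x2, x7, x10}
… ∩ ⟦spotted⟧ = {x1, x2, x7, x10} ∩ {x2, x3, x6, x9, x10, x11, x13} = {x2, x10}
So ⟦spotted cup that blocked x8 below x14⟧ = {x2, x10}.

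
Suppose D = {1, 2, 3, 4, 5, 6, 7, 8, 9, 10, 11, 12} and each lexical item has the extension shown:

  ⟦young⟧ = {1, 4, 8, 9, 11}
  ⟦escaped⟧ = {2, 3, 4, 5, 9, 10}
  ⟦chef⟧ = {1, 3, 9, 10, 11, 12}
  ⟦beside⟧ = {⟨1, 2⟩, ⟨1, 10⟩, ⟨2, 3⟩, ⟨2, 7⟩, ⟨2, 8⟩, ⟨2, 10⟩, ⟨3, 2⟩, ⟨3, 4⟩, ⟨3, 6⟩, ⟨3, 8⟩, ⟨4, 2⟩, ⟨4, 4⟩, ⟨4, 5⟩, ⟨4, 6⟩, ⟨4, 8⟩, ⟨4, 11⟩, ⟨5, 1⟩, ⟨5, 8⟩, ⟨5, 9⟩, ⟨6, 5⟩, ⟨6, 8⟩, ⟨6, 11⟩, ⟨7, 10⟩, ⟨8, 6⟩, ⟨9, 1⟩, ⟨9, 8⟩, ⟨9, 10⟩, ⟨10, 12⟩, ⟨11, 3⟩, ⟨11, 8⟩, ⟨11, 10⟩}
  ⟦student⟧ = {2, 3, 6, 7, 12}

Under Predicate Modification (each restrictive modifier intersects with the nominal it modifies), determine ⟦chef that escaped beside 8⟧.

⟦that escaped⟧ = ⟦escaped⟧ = {2, 3, 4, 5, 9, 10}
⟦beside 8⟧ = {x : ⟨x, 8⟩ ∈ ⟦beside⟧} = {2, 3, 4, 5, 6, 9, 11}
⟦chef⟧ = {1, 3, 9, 10, 11, 12}
… ∩ ⟦that escaped⟧ = {1, 3, 9, 10, 11, 12} ∩ {2, 3, 4, 5, 9, 10} = {3, 9, 10}
… ∩ ⟦beside 8⟧ = {3, 9, 10} ∩ {2, 3, 4, 5, 6, 9, 11} = {3, 9}
So ⟦chef that escaped beside 8⟧ = {3, 9}.

{3, 9}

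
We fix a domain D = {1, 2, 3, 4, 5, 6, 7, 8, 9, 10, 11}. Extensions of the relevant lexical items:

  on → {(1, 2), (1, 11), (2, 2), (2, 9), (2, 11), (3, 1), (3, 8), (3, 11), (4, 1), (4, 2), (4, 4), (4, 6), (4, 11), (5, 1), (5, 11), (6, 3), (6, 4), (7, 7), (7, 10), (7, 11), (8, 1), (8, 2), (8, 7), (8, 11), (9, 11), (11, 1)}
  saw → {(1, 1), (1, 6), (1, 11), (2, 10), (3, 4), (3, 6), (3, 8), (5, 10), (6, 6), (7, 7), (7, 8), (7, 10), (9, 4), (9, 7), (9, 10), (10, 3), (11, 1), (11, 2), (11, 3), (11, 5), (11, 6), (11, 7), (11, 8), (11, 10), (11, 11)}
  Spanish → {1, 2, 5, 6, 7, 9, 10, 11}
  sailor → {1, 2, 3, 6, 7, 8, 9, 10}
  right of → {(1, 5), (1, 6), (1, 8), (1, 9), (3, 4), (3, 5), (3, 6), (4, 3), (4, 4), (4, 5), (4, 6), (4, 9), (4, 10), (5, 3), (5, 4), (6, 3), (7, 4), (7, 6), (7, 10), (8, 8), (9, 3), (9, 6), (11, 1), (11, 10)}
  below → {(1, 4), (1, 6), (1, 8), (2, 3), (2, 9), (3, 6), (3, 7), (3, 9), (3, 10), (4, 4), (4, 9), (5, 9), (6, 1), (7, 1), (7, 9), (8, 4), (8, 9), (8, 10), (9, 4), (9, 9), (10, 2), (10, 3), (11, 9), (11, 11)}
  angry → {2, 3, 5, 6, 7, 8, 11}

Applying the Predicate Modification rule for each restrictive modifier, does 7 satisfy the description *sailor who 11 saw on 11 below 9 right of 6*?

yes

⟦who 11 saw⟧ = {x : ⟨11, x⟩ ∈ ⟦saw⟧} = {1, 2, 3, 5, 6, 7, 8, 10, 11}
⟦on 11⟧ = {x : ⟨x, 11⟩ ∈ ⟦on⟧} = {1, 2, 3, 4, 5, 7, 8, 9}
⟦below 9⟧ = {x : ⟨x, 9⟩ ∈ ⟦below⟧} = {2, 3, 4, 5, 7, 8, 9, 11}
⟦right of 6⟧ = {x : ⟨x, 6⟩ ∈ ⟦right of⟧} = {1, 3, 4, 7, 9}
⟦sailor⟧ = {1, 2, 3, 6, 7, 8, 9, 10}
… ∩ ⟦who 11 saw⟧ = {1, 2, 3, 6, 7, 8, 9, 10} ∩ {1, 2, 3, 5, 6, 7, 8, 10, 11} = {1, 2, 3, 6, 7, 8, 10}
… ∩ ⟦on 11⟧ = {1, 2, 3, 6, 7, 8, 10} ∩ {1, 2, 3, 4, 5, 7, 8, 9} = {1, 2, 3, 7, 8}
… ∩ ⟦below 9⟧ = {1, 2, 3, 7, 8} ∩ {2, 3, 4, 5, 7, 8, 9, 11} = {2, 3, 7, 8}
… ∩ ⟦right of 6⟧ = {2, 3, 7, 8} ∩ {1, 3, 4, 7, 9} = {3, 7}
⟦sailor who 11 saw on 11 below 9 right of 6⟧ = {3, 7}; 7 ∈ this set.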